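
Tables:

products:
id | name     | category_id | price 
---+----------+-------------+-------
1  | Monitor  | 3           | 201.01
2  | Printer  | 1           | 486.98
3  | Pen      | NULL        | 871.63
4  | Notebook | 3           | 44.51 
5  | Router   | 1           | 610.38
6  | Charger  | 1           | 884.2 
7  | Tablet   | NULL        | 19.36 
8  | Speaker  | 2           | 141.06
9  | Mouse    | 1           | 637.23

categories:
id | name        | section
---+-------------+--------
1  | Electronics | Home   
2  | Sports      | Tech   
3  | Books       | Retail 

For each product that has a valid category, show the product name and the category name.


INNER JOIN keeps only products rows whose category_id matches an id in categories. Walk through each product:
  - product 1 (Monitor): category_id=3 -> matches Books
  - product 2 (Printer): category_id=1 -> matches Electronics
  - product 3 (Pen): category_id=NULL, no match -> dropped
  - product 4 (Notebook): category_id=3 -> matches Books
  - product 5 (Router): category_id=1 -> matches Electronics
  - product 6 (Charger): category_id=1 -> matches Electronics
  - product 7 (Tablet): category_id=NULL, no match -> dropped
  - product 8 (Speaker): category_id=2 -> matches Sports
  - product 9 (Mouse): category_id=1 -> matches Electronics
So 2 of 9 rows are dropped.

SQL:
SELECT a.name, b.name AS category
FROM products a
INNER JOIN categories b ON a.category_id = b.id

Result:
name     | category   
---------+------------
Monitor  | Books      
Printer  | Electronics
Notebook | Books      
Router   | Electronics
Charger  | Electronics
Speaker  | Sports     
Mouse    | Electronics


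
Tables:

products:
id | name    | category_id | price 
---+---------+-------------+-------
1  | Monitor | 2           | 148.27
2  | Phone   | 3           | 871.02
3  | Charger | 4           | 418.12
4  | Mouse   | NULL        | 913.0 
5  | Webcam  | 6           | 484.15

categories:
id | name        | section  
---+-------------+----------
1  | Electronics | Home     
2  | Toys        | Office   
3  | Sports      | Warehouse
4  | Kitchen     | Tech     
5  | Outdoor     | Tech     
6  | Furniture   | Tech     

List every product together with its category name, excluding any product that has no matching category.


INNER JOIN keeps only products rows whose category_id matches an id in categories. Walk through each product:
  - product 1 (Monitor): category_id=2 -> matches Toys
  - product 2 (Phone): category_id=3 -> matches Sports
  - product 3 (Charger): category_id=4 -> matches Kitchen
  - product 4 (Mouse): category_id=NULL, no match -> dropped
  - product 5 (Webcam): category_id=6 -> matches Furniture
So 1 of 5 rows is dropped.

SQL:
SELECT a.name, b.name AS category
FROM products a
INNER JOIN categories b ON a.category_id = b.id

Result:
name    | category 
--------+----------
Monitor | Toys     
Phone   | Sports   
Charger | Kitchen  
Webcam  | Furniture


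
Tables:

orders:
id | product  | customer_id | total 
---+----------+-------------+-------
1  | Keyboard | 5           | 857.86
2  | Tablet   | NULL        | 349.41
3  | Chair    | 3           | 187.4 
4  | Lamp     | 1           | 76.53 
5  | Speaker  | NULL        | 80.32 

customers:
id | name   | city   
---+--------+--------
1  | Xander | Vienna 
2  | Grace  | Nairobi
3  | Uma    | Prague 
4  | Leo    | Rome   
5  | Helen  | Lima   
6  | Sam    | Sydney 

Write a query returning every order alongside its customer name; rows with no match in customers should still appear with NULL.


LEFT JOIN keeps every row from orders (the left table); where customer_id has no match in customers, the customer columns become NULL. Walk through each order:
  - order 1 (Keyboard): customer_id=5 -> matches Helen
  - order 2 (Tablet): customer_id=NULL, no match -> kept with NULL
  - order 3 (Chair): customer_id=3 -> matches Uma
  - order 4 (Lamp): customer_id=1 -> matches Xander
  - order 5 (Speaker): customer_id=NULL, no match -> kept with NULL
All 5 rows appear; 2 have NULL customer.

SQL:
SELECT a.product, b.name AS customer
FROM orders a
LEFT JOIN customers b ON a.customer_id = b.id

Result:
product  | customer
---------+---------
Keyboard | Helen   
Tablet   | NULL    
Chair    | Uma     
Lamp     | Xander  
Speaker  | NULL    


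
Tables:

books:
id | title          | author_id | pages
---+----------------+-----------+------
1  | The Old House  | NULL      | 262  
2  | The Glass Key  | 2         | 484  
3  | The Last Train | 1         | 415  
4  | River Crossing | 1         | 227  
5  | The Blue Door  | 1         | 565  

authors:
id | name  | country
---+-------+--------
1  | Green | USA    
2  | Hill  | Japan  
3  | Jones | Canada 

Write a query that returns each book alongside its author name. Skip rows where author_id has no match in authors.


INNER JOIN keeps only books rows whose author_id matches an id in authors. Walk through each book:
  - book 1 (The Old House): author_id=NULL, no match -> dropped
  - book 2 (The Glass Key): author_id=2 -> matches Hill
  - book 3 (The Last Train): author_id=1 -> matches Green
  - book 4 (River Crossing): author_id=1 -> matches Green
  - book 5 (The Blue Door): author_id=1 -> matches Green
So 1 of 5 rows is dropped.

SQL:
SELECT a.title, b.name AS author
FROM books a
INNER JOIN authors b ON a.author_id = b.id

Result:
title          | author
---------------+-------
The Glass Key  | Hill  
The Last Train | Green 
River Crossing | Green 
The Blue Door  | Green 


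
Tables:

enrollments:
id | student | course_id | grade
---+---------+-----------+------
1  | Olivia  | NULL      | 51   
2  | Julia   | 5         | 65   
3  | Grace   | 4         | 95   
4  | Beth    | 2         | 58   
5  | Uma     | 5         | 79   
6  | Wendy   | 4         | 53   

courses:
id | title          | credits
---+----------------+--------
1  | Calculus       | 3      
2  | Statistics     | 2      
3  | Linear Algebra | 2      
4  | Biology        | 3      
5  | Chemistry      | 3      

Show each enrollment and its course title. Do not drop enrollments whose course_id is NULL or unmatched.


LEFT JOIN keeps every row from enrollments (the left table); where course_id has no match in courses, the course columns become NULL. Walk through each enrollment:
  - enrollment 1 (Olivia): course_id=NULL, no match -> kept with NULL
  - enrollment 2 (Julia): course_id=5 -> matches Chemistry
  - enrollment 3 (Grace): course_id=4 -> matches Biology
  - enrollment 4 (Beth): course_id=2 -> matches Statistics
  - enrollment 5 (Uma): course_id=5 -> matches Chemistry
  - enrollment 6 (Wendy): course_id=4 -> matches Biology
All 6 rows appear; 1 has NULL course.

SQL:
SELECT a.student, b.title AS course
FROM enrollments a
LEFT JOIN courses b ON a.course_id = b.id

Result:
student | course    
--------+-----------
Olivia  | NULL      
Julia   | Chemistry 
Grace   | Biology   
Beth    | Statistics
Uma     | Chemistry 
Wendy   | Biology   


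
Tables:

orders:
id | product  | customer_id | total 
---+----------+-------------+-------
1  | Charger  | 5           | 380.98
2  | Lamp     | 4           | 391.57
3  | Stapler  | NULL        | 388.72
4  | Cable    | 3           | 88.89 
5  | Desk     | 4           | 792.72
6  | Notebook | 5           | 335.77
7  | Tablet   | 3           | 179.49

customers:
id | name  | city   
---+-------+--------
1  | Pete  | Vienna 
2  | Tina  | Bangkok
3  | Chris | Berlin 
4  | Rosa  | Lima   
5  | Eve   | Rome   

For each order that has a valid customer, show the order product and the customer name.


INNER JOIN keeps only orders rows whose customer_id matches an id in customers. Walk through each order:
  - order 1 (Charger): customer_id=5 -> matches Eve
  - order 2 (Lamp): customer_id=4 -> matches Rosa
  - order 3 (Stapler): customer_id=NULL, no match -> dropped
  - order 4 (Cable): customer_id=3 -> matches Chris
  - order 5 (Desk): customer_id=4 -> matches Rosa
  - order 6 (Notebook): customer_id=5 -> matches Eve
  - order 7 (Tablet): customer_id=3 -> matches Chris
So 1 of 7 rows is dropped.

SQL:
SELECT a.product, b.name AS customer
FROM orders a
INNER JOIN customers b ON a.customer_id = b.id

Result:
product  | customer
---------+---------
Charger  | Eve     
Lamp     | Rosa    
Cable    | Chris   
Desk     | Rosa    
Notebook | Eve     
Tablet   | Chris   


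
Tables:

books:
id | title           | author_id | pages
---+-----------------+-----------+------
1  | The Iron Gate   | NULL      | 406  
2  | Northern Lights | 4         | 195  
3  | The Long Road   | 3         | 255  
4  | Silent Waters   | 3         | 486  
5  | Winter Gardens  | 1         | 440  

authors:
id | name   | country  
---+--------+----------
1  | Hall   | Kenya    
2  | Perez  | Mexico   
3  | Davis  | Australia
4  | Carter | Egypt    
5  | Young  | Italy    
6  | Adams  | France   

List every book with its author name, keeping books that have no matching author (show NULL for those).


LEFT JOIN keeps every row from books (the left table); where author_id has no match in authors, the author columns become NULL. Walk through each book:
  - book 1 (The Iron Gate): author_id=NULL, no match -> kept with NULL
  - book 2 (Northern Lights): author_id=4 -> matches Carter
  - book 3 (The Long Road): author_id=3 -> matches Davis
  - book 4 (Silent Waters): author_id=3 -> matches Davis
  - book 5 (Winter Gardens): author_id=1 -> matches Hall
All 5 rows appear; 1 has NULL author.

SQL:
SELECT a.title, b.name AS author
FROM books a
LEFT JOIN authors b ON a.author_id = b.id

Result:
title           | author
----------------+-------
The Iron Gate   | NULL  
Northern Lights | Carter
The Long Road   | Davis 
Silent Waters   | Davis 
Winter Gardens  | Hall  


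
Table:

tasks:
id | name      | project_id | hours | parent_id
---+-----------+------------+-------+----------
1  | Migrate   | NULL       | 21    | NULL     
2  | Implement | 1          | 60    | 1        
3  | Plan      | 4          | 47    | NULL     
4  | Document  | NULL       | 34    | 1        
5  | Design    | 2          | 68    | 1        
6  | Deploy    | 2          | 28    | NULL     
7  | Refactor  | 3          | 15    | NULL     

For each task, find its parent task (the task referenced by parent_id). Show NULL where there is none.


This is a self-join: tasks is joined to a second copy of itself, matching each row's parent_id to another row's id. Use LEFT JOIN so rows with parent_id=NULL are kept.
  - task 1 (Migrate): parent_id=NULL -> NULL
  - task 2 (Implement): parent_id=1 -> Migrate
  - task 3 (Plan): parent_id=NULL -> NULL
  - task 4 (Document): parent_id=1 -> Migrate
  - task 5 (Design): parent_id=1 -> Migrate
  - task 6 (Deploy): parent_id=NULL -> NULL
  - task 7 (Refactor): parent_id=NULL -> NULL

SQL:
SELECT a.name AS item, b.name AS parent
FROM tasks a
LEFT JOIN tasks b ON a.parent_id = b.id

Result:
item      | parent 
----------+--------
Migrate   | NULL   
Implement | Migrate
Plan      | NULL   
Document  | Migrate
Design    | Migrate
Deploy    | NULL   
Refactor  | NULL   


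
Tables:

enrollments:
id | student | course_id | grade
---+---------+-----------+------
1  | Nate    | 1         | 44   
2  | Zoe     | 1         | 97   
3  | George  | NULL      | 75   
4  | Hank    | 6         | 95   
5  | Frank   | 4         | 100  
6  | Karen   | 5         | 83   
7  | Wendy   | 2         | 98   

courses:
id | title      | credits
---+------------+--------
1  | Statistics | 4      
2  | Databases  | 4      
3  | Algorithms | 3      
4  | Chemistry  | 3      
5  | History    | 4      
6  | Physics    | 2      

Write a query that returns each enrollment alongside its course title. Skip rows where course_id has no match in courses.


INNER JOIN keeps only enrollments rows whose course_id matches an id in courses. Walk through each enrollment:
  - enrollment 1 (Nate): course_id=1 -> matches Statistics
  - enrollment 2 (Zoe): course_id=1 -> matches Statistics
  - enrollment 3 (George): course_id=NULL, no match -> dropped
  - enrollment 4 (Hank): course_id=6 -> matches Physics
  - enrollment 5 (Frank): course_id=4 -> matches Chemistry
  - enrollment 6 (Karen): course_id=5 -> matches History
  - enrollment 7 (Wendy): course_id=2 -> matches Databases
So 1 of 7 rows is dropped.

SQL:
SELECT a.student, b.title AS course
FROM enrollments a
INNER JOIN courses b ON a.course_id = b.id

Result:
student | course    
--------+-----------
Nate    | Statistics
Zoe     | Statistics
Hank    | Physics   
Frank   | Chemistry 
Karen   | History   
Wendy   | Databases 


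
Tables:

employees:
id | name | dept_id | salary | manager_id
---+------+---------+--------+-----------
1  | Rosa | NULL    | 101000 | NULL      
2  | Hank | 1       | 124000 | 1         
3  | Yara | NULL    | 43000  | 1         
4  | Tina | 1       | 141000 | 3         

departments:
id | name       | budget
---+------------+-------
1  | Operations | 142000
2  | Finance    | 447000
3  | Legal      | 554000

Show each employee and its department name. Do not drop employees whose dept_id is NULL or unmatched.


LEFT JOIN keeps every row from employees (the left table); where dept_id has no match in departments, the department columns become NULL. Walk through each employee:
  - employee 1 (Rosa): dept_id=NULL, no match -> kept with NULL
  - employee 2 (Hank): dept_id=1 -> matches Operations
  - employee 3 (Yara): dept_id=NULL, no match -> kept with NULL
  - employee 4 (Tina): dept_id=1 -> matches Operations
All 4 rows appear; 2 have NULL department.

SQL:
SELECT a.name, b.name AS department
FROM employees a
LEFT JOIN departments b ON a.dept_id = b.id

Result:
name | department
-----+-----------
Rosa | NULL      
Hank | Operations
Yara | NULL      
Tina | Operations


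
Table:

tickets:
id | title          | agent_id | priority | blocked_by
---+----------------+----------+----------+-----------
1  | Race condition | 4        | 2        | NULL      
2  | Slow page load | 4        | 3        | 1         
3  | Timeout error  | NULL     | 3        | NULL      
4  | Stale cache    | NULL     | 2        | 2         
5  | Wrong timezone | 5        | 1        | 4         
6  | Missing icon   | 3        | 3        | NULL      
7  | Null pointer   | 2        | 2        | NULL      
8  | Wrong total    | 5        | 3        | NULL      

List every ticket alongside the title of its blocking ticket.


This is a self-join: tickets is joined to a second copy of itself, matching each row's blocked_by to another row's id. Use LEFT JOIN so rows with blocked_by=NULL are kept.
  - ticket 1 (Race condition): blocked_by=NULL -> NULL
  - ticket 2 (Slow page load): blocked_by=1 -> Race condition
  - ticket 3 (Timeout error): blocked_by=NULL -> NULL
  - ticket 4 (Stale cache): blocked_by=2 -> Slow page load
  - ticket 5 (Wrong timezone): blocked_by=4 -> Stale cache
  - ticket 6 (Missing icon): blocked_by=NULL -> NULL
  - ticket 7 (Null pointer): blocked_by=NULL -> NULL
  - ticket 8 (Wrong total): blocked_by=NULL -> NULL

SQL:
SELECT a.title AS item, b.title AS blocked_by
FROM tickets a
LEFT JOIN tickets b ON a.blocked_by = b.id

Result:
item           | blocked_by    
---------------+---------------
Race condition | NULL          
Slow page load | Race condition
Timeout error  | NULL          
Stale cache    | Slow page load
Wrong timezone | Stale cache   
Missing icon   | NULL          
Null pointer   | NULL          
Wrong total    | NULL          


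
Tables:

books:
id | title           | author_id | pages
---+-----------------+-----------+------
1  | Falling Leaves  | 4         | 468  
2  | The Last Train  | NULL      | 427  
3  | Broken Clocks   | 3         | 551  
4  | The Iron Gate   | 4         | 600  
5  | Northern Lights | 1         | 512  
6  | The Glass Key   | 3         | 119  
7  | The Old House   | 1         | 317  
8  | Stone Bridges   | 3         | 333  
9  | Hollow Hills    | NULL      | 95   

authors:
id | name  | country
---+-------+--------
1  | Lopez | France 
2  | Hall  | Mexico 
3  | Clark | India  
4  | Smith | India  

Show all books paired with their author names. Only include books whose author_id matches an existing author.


INNER JOIN keeps only books rows whose author_id matches an id in authors. Walk through each book:
  - book 1 (Falling Leaves): author_id=4 -> matches Smith
  - book 2 (The Last Train): author_id=NULL, no match -> dropped
  - book 3 (Broken Clocks): author_id=3 -> matches Clark
  - book 4 (The Iron Gate): author_id=4 -> matches Smith
  - book 5 (Northern Lights): author_id=1 -> matches Lopez
  - book 6 (The Glass Key): author_id=3 -> matches Clark
  - book 7 (The Old House): author_id=1 -> matches Lopez
  - book 8 (Stone Bridges): author_id=3 -> matches Clark
  - book 9 (Hollow Hills): author_id=NULL, no match -> dropped
So 2 of 9 rows are dropped.

SQL:
SELECT a.title, b.name AS author
FROM books a
INNER JOIN authors b ON a.author_id = b.id

Result:
title           | author
----------------+-------
Falling Leaves  | Smith 
Broken Clocks   | Clark 
The Iron Gate   | Smith 
Northern Lights | Lopez 
The Glass Key   | Clark 
The Old House   | Lopez 
Stone Bridges   | Clark 


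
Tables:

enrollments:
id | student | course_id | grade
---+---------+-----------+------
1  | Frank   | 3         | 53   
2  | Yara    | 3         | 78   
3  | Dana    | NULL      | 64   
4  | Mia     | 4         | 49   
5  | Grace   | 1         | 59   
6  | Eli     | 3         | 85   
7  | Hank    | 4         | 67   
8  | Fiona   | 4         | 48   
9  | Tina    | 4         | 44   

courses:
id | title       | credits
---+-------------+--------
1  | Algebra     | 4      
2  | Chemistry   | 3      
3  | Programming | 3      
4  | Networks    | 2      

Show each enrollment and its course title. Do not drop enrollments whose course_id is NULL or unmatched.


LEFT JOIN keeps every row from enrollments (the left table); where course_id has no match in courses, the course columns become NULL. Walk through each enrollment:
  - enrollment 1 (Frank): course_id=3 -> matches Programming
  - enrollment 2 (Yara): course_id=3 -> matches Programming
  - enrollment 3 (Dana): course_id=NULL, no match -> kept with NULL
  - enrollment 4 (Mia): course_id=4 -> matches Networks
  - enrollment 5 (Grace): course_id=1 -> matches Algebra
  - enrollment 6 (Eli): course_id=3 -> matches Programming
  - enrollment 7 (Hank): course_id=4 -> matches Networks
  - enrollment 8 (Fiona): course_id=4 -> matches Networks
  - enrollment 9 (Tina): course_id=4 -> matches Networks
All 9 rows appear; 1 has NULL course.

SQL:
SELECT a.student, b.title AS course
FROM enrollments a
LEFT JOIN courses b ON a.course_id = b.id

Result:
student | course     
--------+------------
Frank   | Programming
Yara    | Programming
Dana    | NULL       
Mia     | Networks   
Grace   | Algebra    
Eli     | Programming
Hank    | Networks   
Fiona   | Networks   
Tina    | Networks   


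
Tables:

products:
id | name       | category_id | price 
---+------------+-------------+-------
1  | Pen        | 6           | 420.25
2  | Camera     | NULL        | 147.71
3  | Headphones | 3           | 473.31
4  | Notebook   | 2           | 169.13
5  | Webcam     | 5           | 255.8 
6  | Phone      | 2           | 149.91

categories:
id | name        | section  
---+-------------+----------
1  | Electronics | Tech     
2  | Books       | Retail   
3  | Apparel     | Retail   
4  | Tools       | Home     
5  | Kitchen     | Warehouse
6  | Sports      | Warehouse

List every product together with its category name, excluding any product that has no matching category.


INNER JOIN keeps only products rows whose category_id matches an id in categories. Walk through each product:
  - product 1 (Pen): category_id=6 -> matches Sports
  - product 2 (Camera): category_id=NULL, no match -> dropped
  - product 3 (Headphones): category_id=3 -> matches Apparel
  - product 4 (Notebook): category_id=2 -> matches Books
  - product 5 (Webcam): category_id=5 -> matches Kitchen
  - product 6 (Phone): category_id=2 -> matches Books
So 1 of 6 rows is dropped.

SQL:
SELECT a.name, b.name AS category
FROM products a
INNER JOIN categories b ON a.category_id = b.id

Result:
name       | category
-----------+---------
Pen        | Sports  
Headphones | Apparel 
Notebook   | Books   
Webcam     | Kitchen 
Phone      | Books   


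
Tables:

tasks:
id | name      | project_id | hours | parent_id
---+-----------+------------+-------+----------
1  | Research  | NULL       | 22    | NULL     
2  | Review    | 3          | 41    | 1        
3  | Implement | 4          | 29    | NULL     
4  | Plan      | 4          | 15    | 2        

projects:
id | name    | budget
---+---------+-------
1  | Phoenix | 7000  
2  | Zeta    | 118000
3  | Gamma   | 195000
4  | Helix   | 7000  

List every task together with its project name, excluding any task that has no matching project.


INNER JOIN keeps only tasks rows whose project_id matches an id in projects. Walk through each task:
  - task 1 (Research): project_id=NULL, no match -> dropped
  - task 2 (Review): project_id=3 -> matches Gamma
  - task 3 (Implement): project_id=4 -> matches Helix
  - task 4 (Plan): project_id=4 -> matches Helix
So 1 of 4 rows is dropped.

SQL:
SELECT a.name, b.name AS project
FROM tasks a
INNER JOIN projects b ON a.project_id = b.id

Result:
name      | project
----------+--------
Review    | Gamma  
Implement | Helix  
Plan      | Helix  


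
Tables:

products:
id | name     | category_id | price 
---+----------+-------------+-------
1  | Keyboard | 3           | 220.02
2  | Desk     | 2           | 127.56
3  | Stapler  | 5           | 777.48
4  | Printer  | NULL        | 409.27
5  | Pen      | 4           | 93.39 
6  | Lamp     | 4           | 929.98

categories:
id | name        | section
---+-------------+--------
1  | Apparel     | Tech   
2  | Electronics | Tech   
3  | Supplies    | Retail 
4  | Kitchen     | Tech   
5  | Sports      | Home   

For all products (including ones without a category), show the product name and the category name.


LEFT JOIN keeps every row from products (the left table); where category_id has no match in categories, the category columns become NULL. Walk through each product:
  - product 1 (Keyboard): category_id=3 -> matches Supplies
  - product 2 (Desk): category_id=2 -> matches Electronics
  - product 3 (Stapler): category_id=5 -> matches Sports
  - product 4 (Printer): category_id=NULL, no match -> kept with NULL
  - product 5 (Pen): category_id=4 -> matches Kitchen
  - product 6 (Lamp): category_id=4 -> matches Kitchen
All 6 rows appear; 1 has NULL category.

SQL:
SELECT a.name, b.name AS category
FROM products a
LEFT JOIN categories b ON a.category_id = b.id

Result:
name     | category   
---------+------------
Keyboard | Supplies   
Desk     | Electronics
Stapler  | Sports     
Printer  | NULL       
Pen      | Kitchen    
Lamp     | Kitchen    


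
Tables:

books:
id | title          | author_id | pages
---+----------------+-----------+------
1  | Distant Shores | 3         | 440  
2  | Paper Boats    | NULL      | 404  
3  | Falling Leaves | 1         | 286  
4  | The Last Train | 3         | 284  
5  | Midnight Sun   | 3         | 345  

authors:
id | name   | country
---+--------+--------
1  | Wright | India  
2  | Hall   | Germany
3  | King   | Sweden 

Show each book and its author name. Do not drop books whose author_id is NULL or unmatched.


LEFT JOIN keeps every row from books (the left table); where author_id has no match in authors, the author columns become NULL. Walk through each book:
  - book 1 (Distant Shores): author_id=3 -> matches King
  - book 2 (Paper Boats): author_id=NULL, no match -> kept with NULL
  - book 3 (Falling Leaves): author_id=1 -> matches Wright
  - book 4 (The Last Train): author_id=3 -> matches King
  - book 5 (Midnight Sun): author_id=3 -> matches King
All 5 rows appear; 1 has NULL author.

SQL:
SELECT a.title, b.name AS author
FROM books a
LEFT JOIN authors b ON a.author_id = b.id

Result:
title          | author
---------------+-------
Distant Shores | King  
Paper Boats    | NULL  
Falling Leaves | Wright
The Last Train | King  
Midnight Sun   | King  


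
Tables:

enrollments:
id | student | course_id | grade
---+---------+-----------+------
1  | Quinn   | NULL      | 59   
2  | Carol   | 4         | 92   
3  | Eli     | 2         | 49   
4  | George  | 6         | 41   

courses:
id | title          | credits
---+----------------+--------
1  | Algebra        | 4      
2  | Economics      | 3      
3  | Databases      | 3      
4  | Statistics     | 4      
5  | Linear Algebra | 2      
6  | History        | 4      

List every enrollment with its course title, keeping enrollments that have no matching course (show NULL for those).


LEFT JOIN keeps every row from enrollments (the left table); where course_id has no match in courses, the course columns become NULL. Walk through each enrollment:
  - enrollment 1 (Quinn): course_id=NULL, no match -> kept with NULL
  - enrollment 2 (Carol): course_id=4 -> matches Statistics
  - enrollment 3 (Eli): course_id=2 -> matches Economics
  - enrollment 4 (George): course_id=6 -> matches History
All 4 rows appear; 1 has NULL course.

SQL:
SELECT a.student, b.title AS course
FROM enrollments a
LEFT JOIN courses b ON a.course_id = b.id

Result:
student | course    
--------+-----------
Quinn   | NULL      
Carol   | Statistics
Eli     | Economics 
George  | History   


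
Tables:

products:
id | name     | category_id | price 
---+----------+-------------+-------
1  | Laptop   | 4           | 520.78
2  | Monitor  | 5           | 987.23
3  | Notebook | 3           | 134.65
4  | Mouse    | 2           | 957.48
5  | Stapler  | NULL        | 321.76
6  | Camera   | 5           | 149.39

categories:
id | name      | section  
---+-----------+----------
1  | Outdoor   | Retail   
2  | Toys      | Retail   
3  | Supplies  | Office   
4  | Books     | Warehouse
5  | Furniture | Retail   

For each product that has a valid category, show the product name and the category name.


INNER JOIN keeps only products rows whose category_id matches an id in categories. Walk through each product:
  - product 1 (Laptop): category_id=4 -> matches Books
  - product 2 (Monitor): category_id=5 -> matches Furniture
  - product 3 (Notebook): category_id=3 -> matches Supplies
  - product 4 (Mouse): category_id=2 -> matches Toys
  - product 5 (Stapler): category_id=NULL, no match -> dropped
  - product 6 (Camera): category_id=5 -> matches Furniture
So 1 of 6 rows is dropped.

SQL:
SELECT a.name, b.name AS category
FROM products a
INNER JOIN categories b ON a.category_id = b.id

Result:
name     | category 
---------+----------
Laptop   | Books    
Monitor  | Furniture
Notebook | Supplies 
Mouse    | Toys     
Camera   | Furniture


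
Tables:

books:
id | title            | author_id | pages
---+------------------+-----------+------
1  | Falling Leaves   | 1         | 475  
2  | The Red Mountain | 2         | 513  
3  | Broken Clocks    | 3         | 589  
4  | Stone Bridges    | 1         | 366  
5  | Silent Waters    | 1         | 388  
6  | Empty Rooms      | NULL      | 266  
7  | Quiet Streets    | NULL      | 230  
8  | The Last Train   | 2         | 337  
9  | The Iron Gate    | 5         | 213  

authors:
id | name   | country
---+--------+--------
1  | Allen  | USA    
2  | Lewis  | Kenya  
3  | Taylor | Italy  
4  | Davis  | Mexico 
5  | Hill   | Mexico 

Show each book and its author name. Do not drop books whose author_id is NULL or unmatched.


LEFT JOIN keeps every row from books (the left table); where author_id has no match in authors, the author columns become NULL. Walk through each book:
  - book 1 (Falling Leaves): author_id=1 -> matches Allen
  - book 2 (The Red Mountain): author_id=2 -> matches Lewis
  - book 3 (Broken Clocks): author_id=3 -> matches Taylor
  - book 4 (Stone Bridges): author_id=1 -> matches Allen
  - book 5 (Silent Waters): author_id=1 -> matches Allen
  - book 6 (Empty Rooms): author_id=NULL, no match -> kept with NULL
  - book 7 (Quiet Streets): author_id=NULL, no match -> kept with NULL
  - book 8 (The Last Train): author_id=2 -> matches Lewis
  - book 9 (The Iron Gate): author_id=5 -> matches Hill
All 9 rows appear; 2 have NULL author.

SQL:
SELECT a.title, b.name AS author
FROM books a
LEFT JOIN authors b ON a.author_id = b.id

Result:
title            | author
-----------------+-------
Falling Leaves   | Allen 
The Red Mountain | Lewis 
Broken Clocks    | Taylor
Stone Bridges    | Allen 
Silent Waters    | Allen 
Empty Rooms      | NULL  
Quiet Streets    | NULL  
The Last Train   | Lewis 
The Iron Gate    | Hill  


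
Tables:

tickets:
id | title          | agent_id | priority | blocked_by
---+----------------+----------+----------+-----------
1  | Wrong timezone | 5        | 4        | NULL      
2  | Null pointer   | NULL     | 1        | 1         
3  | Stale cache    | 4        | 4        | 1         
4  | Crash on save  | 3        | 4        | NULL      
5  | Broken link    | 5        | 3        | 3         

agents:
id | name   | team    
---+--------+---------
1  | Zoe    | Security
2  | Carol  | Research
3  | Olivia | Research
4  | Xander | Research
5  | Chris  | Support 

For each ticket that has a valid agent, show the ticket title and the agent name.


INNER JOIN keeps only tickets rows whose agent_id matches an id in agents. Walk through each ticket:
  - ticket 1 (Wrong timezone): agent_id=5 -> matches Chris
  - ticket 2 (Null pointer): agent_id=NULL, no match -> dropped
  - ticket 3 (Stale cache): agent_id=4 -> matches Xander
  - ticket 4 (Crash on save): agent_id=3 -> matches Olivia
  - ticket 5 (Broken link): agent_id=5 -> matches Chris
So 1 of 5 rows is dropped.

SQL:
SELECT a.title, b.name AS agent
FROM tickets a
INNER JOIN agents b ON a.agent_id = b.id

Result:
title          | agent 
---------------+-------
Wrong timezone | Chris 
Stale cache    | Xander
Crash on save  | Olivia
Broken link    | Chris 


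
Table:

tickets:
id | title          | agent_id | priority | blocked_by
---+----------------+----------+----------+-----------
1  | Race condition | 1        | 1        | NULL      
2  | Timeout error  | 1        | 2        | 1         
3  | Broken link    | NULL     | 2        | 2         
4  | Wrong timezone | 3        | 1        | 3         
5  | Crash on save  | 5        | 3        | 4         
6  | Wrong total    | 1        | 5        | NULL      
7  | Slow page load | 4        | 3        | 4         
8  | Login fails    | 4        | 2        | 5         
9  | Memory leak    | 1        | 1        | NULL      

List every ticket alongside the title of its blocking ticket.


This is a self-join: tickets is joined to a second copy of itself, matching each row's blocked_by to another row's id. Use LEFT JOIN so rows with blocked_by=NULL are kept.
  - ticket 1 (Race condition): blocked_by=NULL -> NULL
  - ticket 2 (Timeout error): blocked_by=1 -> Race condition
  - ticket 3 (Broken link): blocked_by=2 -> Timeout error
  - ticket 4 (Wrong timezone): blocked_by=3 -> Broken link
  - ticket 5 (Crash on save): blocked_by=4 -> Wrong timezone
  - ticket 6 (Wrong total): blocked_by=NULL -> NULL
  - ticket 7 (Slow page load): blocked_by=4 -> Wrong timezone
  - ticket 8 (Login fails): blocked_by=5 -> Crash on save
  - ticket 9 (Memory leak): blocked_by=NULL -> NULL

SQL:
SELECT a.title AS item, b.title AS blocked_by
FROM tickets a
LEFT JOIN tickets b ON a.blocked_by = b.id

Result:
item           | blocked_by    
---------------+---------------
Race condition | NULL          
Timeout error  | Race condition
Broken link    | Timeout error 
Wrong timezone | Broken link   
Crash on save  | Wrong timezone
Wrong total    | NULL          
Slow page load | Wrong timezone
Login fails    | Crash on save 
Memory leak    | NULL          


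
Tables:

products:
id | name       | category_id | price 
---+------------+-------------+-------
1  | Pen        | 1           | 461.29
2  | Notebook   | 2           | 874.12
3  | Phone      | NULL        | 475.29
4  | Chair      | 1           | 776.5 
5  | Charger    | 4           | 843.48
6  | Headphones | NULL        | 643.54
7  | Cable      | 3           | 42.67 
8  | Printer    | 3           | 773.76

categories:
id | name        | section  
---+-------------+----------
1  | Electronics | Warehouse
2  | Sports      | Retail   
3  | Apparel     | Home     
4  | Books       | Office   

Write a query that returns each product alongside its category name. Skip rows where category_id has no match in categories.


INNER JOIN keeps only products rows whose category_id matches an id in categories. Walk through each product:
  - product 1 (Pen): category_id=1 -> matches Electronics
  - product 2 (Notebook): category_id=2 -> matches Sports
  - product 3 (Phone): category_id=NULL, no match -> dropped
  - product 4 (Chair): category_id=1 -> matches Electronics
  - product 5 (Charger): category_id=4 -> matches Books
  - product 6 (Headphones): category_id=NULL, no match -> dropped
  - product 7 (Cable): category_id=3 -> matches Apparel
  - product 8 (Printer): category_id=3 -> matches Apparel
So 2 of 8 rows are dropped.

SQL:
SELECT a.name, b.name AS category
FROM products a
INNER JOIN categories b ON a.category_id = b.id

Result:
name     | category   
---------+------------
Pen      | Electronics
Notebook | Sports     
Chair    | Electronics
Charger  | Books      
Cable    | Apparel    
Printer  | Apparel    


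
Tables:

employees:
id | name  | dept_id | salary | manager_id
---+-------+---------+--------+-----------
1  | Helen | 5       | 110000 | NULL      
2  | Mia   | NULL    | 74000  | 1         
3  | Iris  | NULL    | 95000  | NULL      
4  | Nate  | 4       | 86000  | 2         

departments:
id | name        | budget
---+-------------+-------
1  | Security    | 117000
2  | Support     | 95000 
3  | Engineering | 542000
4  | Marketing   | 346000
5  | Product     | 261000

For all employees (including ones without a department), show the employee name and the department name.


LEFT JOIN keeps every row from employees (the left table); where dept_id has no match in departments, the department columns become NULL. Walk through each employee:
  - employee 1 (Helen): dept_id=5 -> matches Product
  - employee 2 (Mia): dept_id=NULL, no match -> kept with NULL
  - employee 3 (Iris): dept_id=NULL, no match -> kept with NULL
  - employee 4 (Nate): dept_id=4 -> matches Marketing
All 4 rows appear; 2 have NULL department.

SQL:
SELECT a.name, b.name AS department
FROM employees a
LEFT JOIN departments b ON a.dept_id = b.id

Result:
name  | department
------+-----------
Helen | Product   
Mia   | NULL      
Iris  | NULL      
Nate  | Marketing 


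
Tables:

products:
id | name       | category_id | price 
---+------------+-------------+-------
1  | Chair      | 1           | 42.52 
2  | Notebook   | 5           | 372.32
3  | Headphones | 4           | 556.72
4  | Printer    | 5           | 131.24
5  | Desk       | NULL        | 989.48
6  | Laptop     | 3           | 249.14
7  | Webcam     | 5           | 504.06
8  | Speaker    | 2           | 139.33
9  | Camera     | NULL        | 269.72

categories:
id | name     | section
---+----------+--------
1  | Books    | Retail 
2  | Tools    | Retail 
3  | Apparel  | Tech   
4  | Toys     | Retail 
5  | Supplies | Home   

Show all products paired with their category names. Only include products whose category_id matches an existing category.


INNER JOIN keeps only products rows whose category_id matches an id in categories. Walk through each product:
  - product 1 (Chair): category_id=1 -> matches Books
  - product 2 (Notebook): category_id=5 -> matches Supplies
  - product 3 (Headphones): category_id=4 -> matches Toys
  - product 4 (Printer): category_id=5 -> matches Supplies
  - product 5 (Desk): category_id=NULL, no match -> dropped
  - product 6 (Laptop): category_id=3 -> matches Apparel
  - product 7 (Webcam): category_id=5 -> matches Supplies
  - product 8 (Speaker): category_id=2 -> matches Tools
  - product 9 (Camera): category_id=NULL, no match -> dropped
So 2 of 9 rows are dropped.

SQL:
SELECT a.name, b.name AS category
FROM products a
INNER JOIN categories b ON a.category_id = b.id

Result:
name       | category
-----------+---------
Chair      | Books   
Notebook   | Supplies
Headphones | Toys    
Printer    | Supplies
Laptop     | Apparel 
Webcam     | Supplies
Speaker    | Tools   


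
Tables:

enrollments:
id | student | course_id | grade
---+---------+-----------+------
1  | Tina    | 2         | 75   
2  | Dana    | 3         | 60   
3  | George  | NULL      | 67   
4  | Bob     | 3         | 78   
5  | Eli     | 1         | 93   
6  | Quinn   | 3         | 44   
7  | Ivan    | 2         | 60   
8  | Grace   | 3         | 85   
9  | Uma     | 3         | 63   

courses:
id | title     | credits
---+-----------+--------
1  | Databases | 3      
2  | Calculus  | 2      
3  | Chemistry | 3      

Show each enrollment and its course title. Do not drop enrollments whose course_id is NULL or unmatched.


LEFT JOIN keeps every row from enrollments (the left table); where course_id has no match in courses, the course columns become NULL. Walk through each enrollment:
  - enrollment 1 (Tina): course_id=2 -> matches Calculus
  - enrollment 2 (Dana): course_id=3 -> matches Chemistry
  - enrollment 3 (George): course_id=NULL, no match -> kept with NULL
  - enrollment 4 (Bob): course_id=3 -> matches Chemistry
  - enrollment 5 (Eli): course_id=1 -> matches Databases
  - enrollment 6 (Quinn): course_id=3 -> matches Chemistry
  - enrollment 7 (Ivan): course_id=2 -> matches Calculus
  - enrollment 8 (Grace): course_id=3 -> matches Chemistry
  - enrollment 9 (Uma): course_id=3 -> matches Chemistry
All 9 rows appear; 1 has NULL course.

SQL:
SELECT a.student, b.title AS course
FROM enrollments a
LEFT JOIN courses b ON a.course_id = b.id

Result:
student | course   
--------+----------
Tina    | Calculus 
Dana    | Chemistry
George  | NULL     
Bob     | Chemistry
Eli     | Databases
Quinn   | Chemistry
Ivan    | Calculus 
Grace   | Chemistry
Uma     | Chemistry


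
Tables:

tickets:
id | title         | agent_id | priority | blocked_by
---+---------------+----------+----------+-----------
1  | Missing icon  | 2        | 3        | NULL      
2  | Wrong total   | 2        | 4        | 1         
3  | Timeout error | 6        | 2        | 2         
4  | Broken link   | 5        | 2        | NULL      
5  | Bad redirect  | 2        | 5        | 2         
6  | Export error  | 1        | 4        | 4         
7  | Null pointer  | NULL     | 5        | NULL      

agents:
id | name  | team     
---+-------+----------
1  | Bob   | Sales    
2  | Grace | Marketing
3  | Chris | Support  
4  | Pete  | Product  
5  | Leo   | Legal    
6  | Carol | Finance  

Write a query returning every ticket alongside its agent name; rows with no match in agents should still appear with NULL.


LEFT JOIN keeps every row from tickets (the left table); where agent_id has no match in agents, the agent columns become NULL. Walk through each ticket:
  - ticket 1 (Missing icon): agent_id=2 -> matches Grace
  - ticket 2 (Wrong total): agent_id=2 -> matches Grace
  - ticket 3 (Timeout error): agent_id=6 -> matches Carol
  - ticket 4 (Broken link): agent_id=5 -> matches Leo
  - ticket 5 (Bad redirect): agent_id=2 -> matches Grace
  - ticket 6 (Export error): agent_id=1 -> matches Bob
  - ticket 7 (Null pointer): agent_id=NULL, no match -> kept with NULL
All 7 rows appear; 1 has NULL agent.

SQL:
SELECT a.title, b.name AS agent
FROM tickets a
LEFT JOIN agents b ON a.agent_id = b.id

Result:
title         | agent
--------------+------
Missing icon  | Grace
Wrong total   | Grace
Timeout error | Carol
Broken link   | Leo  
Bad redirect  | Grace
Export error  | Bob  
Null pointer  | NULL 


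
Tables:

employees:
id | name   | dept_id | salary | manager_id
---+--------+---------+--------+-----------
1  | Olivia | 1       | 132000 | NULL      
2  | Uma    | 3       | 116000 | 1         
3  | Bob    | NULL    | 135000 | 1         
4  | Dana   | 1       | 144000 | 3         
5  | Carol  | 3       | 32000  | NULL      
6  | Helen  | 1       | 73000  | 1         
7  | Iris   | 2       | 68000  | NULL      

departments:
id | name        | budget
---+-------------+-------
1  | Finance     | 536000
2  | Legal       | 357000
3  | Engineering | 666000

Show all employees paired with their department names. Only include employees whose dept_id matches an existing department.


INNER JOIN keeps only employees rows whose dept_id matches an id in departments. Walk through each employee:
  - employee 1 (Olivia): dept_id=1 -> matches Finance
  - employee 2 (Uma): dept_id=3 -> matches Engineering
  - employee 3 (Bob): dept_id=NULL, no match -> dropped
  - employee 4 (Dana): dept_id=1 -> matches Finance
  - employee 5 (Carol): dept_id=3 -> matches Engineering
  - employee 6 (Helen): dept_id=1 -> matches Finance
  - employee 7 (Iris): dept_id=2 -> matches Legal
So 1 of 7 rows is dropped.

SQL:
SELECT a.name, b.name AS department
FROM employees a
INNER JOIN departments b ON a.dept_id = b.id

Result:
name   | department 
-------+------------
Olivia | Finance    
Uma    | Engineering
Dana   | Finance    
Carol  | Engineering
Helen  | Finance    
Iris   | Legal      
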